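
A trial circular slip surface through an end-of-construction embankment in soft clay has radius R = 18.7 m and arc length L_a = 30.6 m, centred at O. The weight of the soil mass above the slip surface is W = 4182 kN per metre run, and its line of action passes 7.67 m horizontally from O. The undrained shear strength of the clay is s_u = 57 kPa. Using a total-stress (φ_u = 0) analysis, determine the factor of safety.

Taking moments about the centre O, the resisting moment is provided by the undrained shear strength acting along the arc:
M_R = s_u·L_a·R = 57·30.60·18.7 = 32616.5 kN·m/m
M_D = W·d = 4182·7.67 = 32075.9 kN·m/m
FS = M_R / M_D = 32616.5 / 32075.9 = 1.017

FS = 1.02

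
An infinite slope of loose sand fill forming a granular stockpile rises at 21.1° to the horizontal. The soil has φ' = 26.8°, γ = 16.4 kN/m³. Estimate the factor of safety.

FS = 1.31

For a dry cohesionless infinite slope the factor of safety is FS = tanφ' / tanβ.
FS = tan26.8° / tan21.1° = 0.5051 / 0.3859 = 1.309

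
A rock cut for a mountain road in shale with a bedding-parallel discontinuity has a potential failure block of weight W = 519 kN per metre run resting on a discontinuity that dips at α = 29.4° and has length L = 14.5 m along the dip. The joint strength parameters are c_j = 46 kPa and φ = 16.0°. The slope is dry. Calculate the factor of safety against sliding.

Resolving the block weight along and normal to the plane and applying the Mohr–Coulomb strength on the joint:
N' = W cosα = 519·cos29.4° = 452.2 kN/m
Driving force T = W sinα = 519·sin29.4° = 254.8 kN/m
Resisting force R = c_j·L + N'·tanφ = 46·14.5 + 452.2·tan16.0° = 667.0 + 129.7 = 796.7 kN/m
FS = R / T = 796.7 / 254.8 = 3.127

FS = 3.13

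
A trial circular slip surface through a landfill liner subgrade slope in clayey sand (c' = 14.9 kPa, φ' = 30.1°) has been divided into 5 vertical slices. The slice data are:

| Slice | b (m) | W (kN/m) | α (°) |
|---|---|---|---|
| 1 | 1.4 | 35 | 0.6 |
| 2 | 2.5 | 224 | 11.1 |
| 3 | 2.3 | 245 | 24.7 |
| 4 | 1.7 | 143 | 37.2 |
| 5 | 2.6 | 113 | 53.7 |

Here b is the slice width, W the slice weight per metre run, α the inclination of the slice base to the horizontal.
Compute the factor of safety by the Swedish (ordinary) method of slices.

FS = 1.78

Ordinary method of slices: FS = Σ[c'·Δl_i + (W_i cosα_i)·tanφ'] / Σ W_i sinα_i, with Δl_i = b_i / cosα_i.
Slice 1: Δl = 1.4/cos0.6° = 1.400 m; N'_1 = 35·cos0.6° = 35.0; c'Δl = 20.86; W sinα = 0.4
Slice 2: Δl = 2.5/cos11.1° = 2.548 m; N'_2 = 224·cos11.1° = 219.8; c'Δl = 37.96; W sinα = 43.1
Slice 3: Δl = 2.3/cos24.7° = 2.532 m; N'_3 = 245·cos24.7° = 222.6; c'Δl = 37.72; W sinα = 102.4
Slice 4: Δl = 1.7/cos37.2° = 2.134 m; N'_4 = 143·cos37.2° = 113.9; c'Δl = 31.80; W sinα = 86.5
Slice 5: Δl = 2.6/cos53.7° = 4.392 m; N'_5 = 113·cos53.7° = 66.9; c'Δl = 65.44; W sinα = 91.1
Σc'Δl = 193.8 kN/m; ΣN' = 658.2 kN/m; ΣW sinα = 323.4 kN/m
Resisting = 193.8 + 658.2·tan30.1° = 193.8 + 381.5 = 575.3 kN/m
FS = 575.3 / 323.4 = 1.779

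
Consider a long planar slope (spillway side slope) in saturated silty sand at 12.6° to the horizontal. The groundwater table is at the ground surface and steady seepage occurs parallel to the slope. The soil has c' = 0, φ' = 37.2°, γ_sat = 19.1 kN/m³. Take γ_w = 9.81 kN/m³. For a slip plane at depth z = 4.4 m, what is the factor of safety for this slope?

FS = 1.65

With seepage parallel to the slope and the water table at the surface, the effective normal stress on the slip plane uses the buoyant unit weight γ' = γ_sat − γ_w while the driving shear stress uses γ_sat:
FS = [c' + γ' z cos²β tanφ'] / [γ_sat z sinβ cosβ]
(For c' = 0 this reduces to FS = (γ'/γ_sat)·tanφ'/tanβ.)
γ' = 19.1 − 9.81 = 9.29 kN/m³
Numerator = 0.0 + 9.29·4.4·cos²12.6°·tan37.2° = 0.0 + 9.29·4.4·0.9524·0.7590 = 29.550 kPa
Denominator = 19.1·4.4·sin12.6°·cos12.6° = 19.1·4.4·0.2181·0.9759 = 17.891 kPa
FS = 29.550 / 17.891 = 1.652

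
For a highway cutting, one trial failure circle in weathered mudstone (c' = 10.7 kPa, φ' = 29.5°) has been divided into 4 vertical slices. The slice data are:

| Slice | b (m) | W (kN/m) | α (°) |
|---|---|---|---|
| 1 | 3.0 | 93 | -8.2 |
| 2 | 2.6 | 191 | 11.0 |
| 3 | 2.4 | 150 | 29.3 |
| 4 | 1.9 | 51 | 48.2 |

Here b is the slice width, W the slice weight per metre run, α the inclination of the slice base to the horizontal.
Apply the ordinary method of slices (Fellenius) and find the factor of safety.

Ordinary method of slices: FS = Σ[c'·Δl_i + (W_i cosα_i)·tanφ'] / Σ W_i sinα_i, with Δl_i = b_i / cosα_i.
Slice 1: Δl = 3.0/cos(-8.2°) = 3.031 m; N'_1 = 93·cos(-8.2°) = 92.0; c'Δl = 32.43; W sinα = -13.3
Slice 2: Δl = 2.6/cos11.0° = 2.649 m; N'_2 = 191·cos11.0° = 187.5; c'Δl = 28.34; W sinα = 36.4
Slice 3: Δl = 2.4/cos29.3° = 2.752 m; N'_3 = 150·cos29.3° = 130.8; c'Δl = 29.45; W sinα = 73.4
Slice 4: Δl = 1.9/cos48.2° = 2.851 m; N'_4 = 51·cos48.2° = 34.0; c'Δl = 30.50; W sinα = 38.0
Σc'Δl = 120.7 kN/m; ΣN' = 444.3 kN/m; ΣW sinα = 134.6 kN/m
Resisting = 120.7 + 444.3·tan29.5° = 120.7 + 251.4 = 372.1 kN/m
FS = 372.1 / 134.6 = 2.764

FS = 2.76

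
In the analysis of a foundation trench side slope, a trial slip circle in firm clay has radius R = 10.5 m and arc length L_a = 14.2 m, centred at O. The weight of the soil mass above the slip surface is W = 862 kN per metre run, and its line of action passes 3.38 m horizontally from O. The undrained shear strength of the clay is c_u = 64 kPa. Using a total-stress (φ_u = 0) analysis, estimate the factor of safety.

Taking moments about the centre O, the resisting moment is provided by the undrained shear strength acting along the arc:
M_R = c_u·L_a·R = 64·14.20·10.5 = 9542.4 kN·m/m
M_D = W·d = 862·3.38 = 2913.6 kN·m/m
FS = M_R / M_D = 9542.4 / 2913.6 = 3.275

FS = 3.28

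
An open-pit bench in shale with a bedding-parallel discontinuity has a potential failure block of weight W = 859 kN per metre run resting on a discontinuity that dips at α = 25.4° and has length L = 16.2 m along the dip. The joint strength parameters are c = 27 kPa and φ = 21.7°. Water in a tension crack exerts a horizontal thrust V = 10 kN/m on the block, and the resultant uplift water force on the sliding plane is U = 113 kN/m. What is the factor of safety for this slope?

Resolving the block weight along and normal to the plane and applying the Mohr–Coulomb strength on the joint:
N' = W cosα − U − V sinα = 859·cos25.4° − 113 − 10·sin25.4° = 658.7 kN/m
Driving force T = W sinα + V cosα = 859·sin25.4° + 10·cos25.4° = 377.5 kN/m
Resisting force R = c·L + N'·tanφ = 27·16.2 + 658.7·tan21.7° = 437.4 + 262.1 = 699.5 kN/m
FS = R / T = 699.5 / 377.5 = 1.853

FS = 1.85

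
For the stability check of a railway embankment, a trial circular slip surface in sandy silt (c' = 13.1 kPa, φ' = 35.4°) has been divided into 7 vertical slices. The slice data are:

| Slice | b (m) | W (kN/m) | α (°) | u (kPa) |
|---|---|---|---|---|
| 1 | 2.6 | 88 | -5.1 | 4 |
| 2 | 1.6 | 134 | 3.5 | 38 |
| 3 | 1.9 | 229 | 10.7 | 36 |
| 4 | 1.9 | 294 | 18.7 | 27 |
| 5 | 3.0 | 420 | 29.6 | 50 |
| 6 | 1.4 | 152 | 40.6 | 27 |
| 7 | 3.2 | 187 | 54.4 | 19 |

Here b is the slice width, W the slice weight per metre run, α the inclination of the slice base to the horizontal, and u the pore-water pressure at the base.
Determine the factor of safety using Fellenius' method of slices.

Ordinary method of slices: FS = Σ[c'·Δl_i + (W_i cosα_i − u_i·Δl_i)·tanφ'] / Σ W_i sinα_i, with Δl_i = b_i / cosα_i.
Slice 1: Δl = 2.6/cos(-5.1°) = 2.610 m; N'_1 = 88·cos(-5.1°) − 4·2.610 = 77.2; c'Δl = 34.20; W sinα = -7.8
Slice 2: Δl = 1.6/cos3.5° = 1.603 m; N'_2 = 134·cos3.5° − 38·1.603 = 72.8; c'Δl = 21.00; W sinα = 8.2
Slice 3: Δl = 1.9/cos10.7° = 1.934 m; N'_3 = 229·cos10.7° − 36·1.934 = 155.4; c'Δl = 25.33; W sinα = 42.5
Slice 4: Δl = 1.9/cos18.7° = 2.006 m; N'_4 = 294·cos18.7° − 27·2.006 = 224.3; c'Δl = 26.28; W sinα = 94.3
Slice 5: Δl = 3.0/cos29.6° = 3.450 m; N'_5 = 420·cos29.6° − 50·3.450 = 192.7; c'Δl = 45.20; W sinα = 207.5
Slice 6: Δl = 1.4/cos40.6° = 1.844 m; N'_6 = 152·cos40.6° − 27·1.844 = 65.6; c'Δl = 24.15; W sinα = 98.9
Slice 7: Δl = 3.2/cos54.4° = 5.497 m; N'_7 = 187·cos54.4° − 19·5.497 = 4.4; c'Δl = 72.01; W sinα = 152.0
Σc'Δl = 248.2 kN/m; ΣN' = 792.5 kN/m; ΣW sinα = 595.6 kN/m
Resisting = 248.2 + 792.5·tan35.4° = 248.2 + 563.2 = 811.4 kN/m
FS = 811.4 / 595.6 = 1.362

FS = 1.36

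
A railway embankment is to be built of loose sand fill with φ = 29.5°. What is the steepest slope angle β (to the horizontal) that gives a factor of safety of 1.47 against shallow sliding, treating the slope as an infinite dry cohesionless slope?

β = 21.1°

For an infinite dry cohesionless slope FS = tanφ/tanβ, so tanβ = tanφ / FS.
tanβ = tan29.5° / 1.47 = 0.5658 / 1.47 = 0.3849
β = arctan(0.3849) = 21.05°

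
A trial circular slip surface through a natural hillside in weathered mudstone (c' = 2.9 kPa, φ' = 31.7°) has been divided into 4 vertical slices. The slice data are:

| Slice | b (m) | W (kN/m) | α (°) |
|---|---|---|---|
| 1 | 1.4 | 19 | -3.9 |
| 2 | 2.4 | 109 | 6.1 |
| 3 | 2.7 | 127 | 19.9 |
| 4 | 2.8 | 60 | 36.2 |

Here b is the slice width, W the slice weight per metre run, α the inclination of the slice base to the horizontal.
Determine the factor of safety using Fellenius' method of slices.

Ordinary method of slices: FS = Σ[c'·Δl_i + (W_i cosα_i)·tanφ'] / Σ W_i sinα_i, with Δl_i = b_i / cosα_i.
Slice 1: Δl = 1.4/cos(-3.9°) = 1.403 m; N'_1 = 19·cos(-3.9°) = 19.0; c'Δl = 4.07; W sinα = -1.3
Slice 2: Δl = 2.4/cos6.1° = 2.414 m; N'_2 = 109·cos6.1° = 108.4; c'Δl = 7.00; W sinα = 11.6
Slice 3: Δl = 2.7/cos19.9° = 2.871 m; N'_3 = 127·cos19.9° = 119.4; c'Δl = 8.33; W sinα = 43.2
Slice 4: Δl = 2.8/cos36.2° = 3.470 m; N'_4 = 60·cos36.2° = 48.4; c'Δl = 10.06; W sinα = 35.4
Σc'Δl = 29.5 kN/m; ΣN' = 295.2 kN/m; ΣW sinα = 89.0 kN/m
Resisting = 29.5 + 295.2·tan31.7° = 29.5 + 182.3 = 211.8 kN/m
FS = 211.8 / 89.0 = 2.381

FS = 2.38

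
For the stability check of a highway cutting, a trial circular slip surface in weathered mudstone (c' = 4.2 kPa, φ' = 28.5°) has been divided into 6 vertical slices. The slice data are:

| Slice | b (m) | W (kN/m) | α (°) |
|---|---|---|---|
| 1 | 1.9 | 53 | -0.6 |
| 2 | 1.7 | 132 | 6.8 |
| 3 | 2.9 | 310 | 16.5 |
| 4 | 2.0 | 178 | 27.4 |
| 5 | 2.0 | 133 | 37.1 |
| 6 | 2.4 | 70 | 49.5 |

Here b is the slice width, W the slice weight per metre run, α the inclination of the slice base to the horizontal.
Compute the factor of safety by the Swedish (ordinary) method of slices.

FS = 1.55

Ordinary method of slices: FS = Σ[c'·Δl_i + (W_i cosα_i)·tanφ'] / Σ W_i sinα_i, with Δl_i = b_i / cosα_i.
Slice 1: Δl = 1.9/cos(-0.6°) = 1.900 m; N'_1 = 53·cos(-0.6°) = 53.0; c'Δl = 7.98; W sinα = -0.6
Slice 2: Δl = 1.7/cos6.8° = 1.712 m; N'_2 = 132·cos6.8° = 131.1; c'Δl = 7.19; W sinα = 15.6
Slice 3: Δl = 2.9/cos16.5° = 3.025 m; N'_3 = 310·cos16.5° = 297.2; c'Δl = 12.70; W sinα = 88.0
Slice 4: Δl = 2.0/cos27.4° = 2.253 m; N'_4 = 178·cos27.4° = 158.0; c'Δl = 9.46; W sinα = 81.9
Slice 5: Δl = 2.0/cos37.1° = 2.508 m; N'_5 = 133·cos37.1° = 106.1; c'Δl = 10.53; W sinα = 80.2
Slice 6: Δl = 2.4/cos49.5° = 3.695 m; N'_6 = 70·cos49.5° = 45.5; c'Δl = 15.52; W sinα = 53.2
Σc'Δl = 63.4 kN/m; ΣN' = 790.9 kN/m; ΣW sinα = 318.5 kN/m
Resisting = 63.4 + 790.9·tan28.5° = 63.4 + 429.4 = 492.8 kN/m
FS = 492.8 / 318.5 = 1.547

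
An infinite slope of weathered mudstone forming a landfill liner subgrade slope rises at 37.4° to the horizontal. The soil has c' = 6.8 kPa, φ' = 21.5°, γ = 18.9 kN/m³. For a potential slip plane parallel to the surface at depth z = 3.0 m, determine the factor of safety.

For an infinite slope with a slip plane parallel to the surface (no pore pressure): FS = [c' + γz cos²β tanφ'] / [γz sinβ cosβ].
γz = 18.9·3.0 = 56.70 kN/m²
Numerator = 6.8 + 56.70·cos²37.4°·tan21.5° = 6.8 + 56.70·0.6311·0.3939 = 20.895 kPa
Denominator = 56.70·sin37.4°·cos37.4° = 56.70·0.6074·0.7944 = 27.358 kPa
FS = 20.895 / 27.358 = 0.764

FS = 0.76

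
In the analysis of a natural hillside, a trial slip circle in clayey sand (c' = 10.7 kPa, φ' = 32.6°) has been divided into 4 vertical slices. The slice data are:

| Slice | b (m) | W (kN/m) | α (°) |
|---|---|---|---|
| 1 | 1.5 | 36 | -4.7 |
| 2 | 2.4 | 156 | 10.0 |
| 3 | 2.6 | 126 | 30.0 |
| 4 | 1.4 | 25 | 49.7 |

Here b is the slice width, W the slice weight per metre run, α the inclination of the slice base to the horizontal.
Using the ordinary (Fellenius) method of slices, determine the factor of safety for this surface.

Ordinary method of slices: FS = Σ[c'·Δl_i + (W_i cosα_i)·tanφ'] / Σ W_i sinα_i, with Δl_i = b_i / cosα_i.
Slice 1: Δl = 1.5/cos(-4.7°) = 1.505 m; N'_1 = 36·cos(-4.7°) = 35.9; c'Δl = 16.10; W sinα = -2.9
Slice 2: Δl = 2.4/cos10.0° = 2.437 m; N'_2 = 156·cos10.0° = 153.6; c'Δl = 26.08; W sinα = 27.1
Slice 3: Δl = 2.6/cos30.0° = 3.002 m; N'_3 = 126·cos30.0° = 109.1; c'Δl = 32.12; W sinα = 63.0
Slice 4: Δl = 1.4/cos49.7° = 2.165 m; N'_4 = 25·cos49.7° = 16.2; c'Δl = 23.16; W sinα = 19.1
Σc'Δl = 97.5 kN/m; ΣN' = 314.8 kN/m; ΣW sinα = 106.2 kN/m
Resisting = 97.5 + 314.8·tan32.6° = 97.5 + 201.3 = 298.8 kN/m
FS = 298.8 / 106.2 = 2.813

FS = 2.81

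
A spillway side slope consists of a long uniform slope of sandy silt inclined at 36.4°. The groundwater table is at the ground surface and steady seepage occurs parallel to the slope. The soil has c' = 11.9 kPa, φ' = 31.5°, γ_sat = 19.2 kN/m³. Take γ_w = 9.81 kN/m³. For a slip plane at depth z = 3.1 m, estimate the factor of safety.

FS = 0.83

With seepage parallel to the slope and the water table at the surface, the effective normal stress on the slip plane uses the buoyant unit weight γ' = γ_sat − γ_w while the driving shear stress uses γ_sat:
FS = [c' + γ' z cos²β tanφ'] / [γ_sat z sinβ cosβ]
γ' = 19.2 − 9.81 = 9.39 kN/m³
Numerator = 11.9 + 9.39·3.1·cos²36.4°·tan31.5° = 11.9 + 9.39·3.1·0.6479·0.6128 = 23.456 kPa
Denominator = 19.2·3.1·sin36.4°·cos36.4° = 19.2·3.1·0.5934·0.8049 = 28.429 kPa
FS = 23.456 / 28.429 = 0.825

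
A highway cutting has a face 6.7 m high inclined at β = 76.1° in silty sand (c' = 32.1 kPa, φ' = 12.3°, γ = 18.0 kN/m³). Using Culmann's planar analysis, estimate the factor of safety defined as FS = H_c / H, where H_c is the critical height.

FS = 1.81

H_c = (4c'/γ) · sinβ cosφ' / [1 − cos(β − φ')]
    = (4·32.1/18.0) · sin76.1°·cos12.3° / [1 − cos63.8°]
    = 7.133 · 0.9484 / 0.5585 = 12.11 m
FS = H_c / H = 12.11 / 6.7 = 1.808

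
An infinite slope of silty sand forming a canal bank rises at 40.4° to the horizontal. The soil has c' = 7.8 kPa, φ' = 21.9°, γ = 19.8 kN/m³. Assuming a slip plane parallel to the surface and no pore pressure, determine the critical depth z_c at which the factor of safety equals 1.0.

Setting FS = 1.00 in FS = [c' + γz cos²β tanφ'] / [γz sinβ cosβ] and solving for z:
z = c' / [γ cosβ (FS·sinβ − cosβ·tanφ')]
  = 7.8 / [19.8·cos40.4°·(1.00·sin40.4° − cos40.4°·tan21.9°)]
  = 7.8 / [19.8·0.7615·(1.00·0.6481 − 0.7615·0.4020)]
  = 7.8 / 5.1566 = 1.513 m

z_c = 1.51 m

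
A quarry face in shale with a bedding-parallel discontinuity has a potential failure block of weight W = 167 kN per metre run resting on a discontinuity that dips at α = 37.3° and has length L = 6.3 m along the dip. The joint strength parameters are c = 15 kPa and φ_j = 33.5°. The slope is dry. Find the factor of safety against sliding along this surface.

Resolving the block weight along and normal to the plane and applying the Mohr–Coulomb strength on the joint:
N' = W cosα = 167·cos37.3° = 132.8 kN/m
Driving force T = W sinα = 167·sin37.3° = 101.2 kN/m
Resisting force R = c·L + N'·tanφ_j = 15·6.3 + 132.8·tan33.5° = 94.5 + 87.9 = 182.4 kN/m
FS = R / T = 182.4 / 101.2 = 1.803

FS = 1.80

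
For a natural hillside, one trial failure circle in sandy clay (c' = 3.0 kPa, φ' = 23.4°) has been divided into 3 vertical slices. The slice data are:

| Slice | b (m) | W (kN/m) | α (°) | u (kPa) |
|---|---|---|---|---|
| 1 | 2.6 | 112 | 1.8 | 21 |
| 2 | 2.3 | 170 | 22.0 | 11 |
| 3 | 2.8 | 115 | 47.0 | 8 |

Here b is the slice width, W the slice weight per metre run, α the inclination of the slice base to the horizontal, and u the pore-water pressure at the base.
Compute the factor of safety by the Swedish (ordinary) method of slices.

FS = 0.85

Ordinary method of slices: FS = Σ[c'·Δl_i + (W_i cosα_i − u_i·Δl_i)·tanφ'] / Σ W_i sinα_i, with Δl_i = b_i / cosα_i.
Slice 1: Δl = 2.6/cos1.8° = 2.601 m; N'_1 = 112·cos1.8° − 21·2.601 = 57.3; c'Δl = 7.80; W sinα = 3.5
Slice 2: Δl = 2.3/cos22.0° = 2.481 m; N'_2 = 170·cos22.0° − 11·2.481 = 130.3; c'Δl = 7.44; W sinα = 63.7
Slice 3: Δl = 2.8/cos47.0° = 4.106 m; N'_3 = 115·cos47.0° − 8·4.106 = 45.6; c'Δl = 12.32; W sinα = 84.1
Σc'Δl = 27.6 kN/m; ΣN' = 233.2 kN/m; ΣW sinα = 151.3 kN/m
Resisting = 27.6 + 233.2·tan23.4° = 27.6 + 100.9 = 128.5 kN/m
FS = 128.5 / 151.3 = 0.849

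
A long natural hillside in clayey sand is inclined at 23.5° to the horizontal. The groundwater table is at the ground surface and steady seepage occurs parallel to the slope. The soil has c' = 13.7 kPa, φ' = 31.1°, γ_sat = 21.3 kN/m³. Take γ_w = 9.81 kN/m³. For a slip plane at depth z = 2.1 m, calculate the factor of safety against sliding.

FS = 1.59

With seepage parallel to the slope and the water table at the surface, the effective normal stress on the slip plane uses the buoyant unit weight γ' = γ_sat − γ_w while the driving shear stress uses γ_sat:
FS = [c' + γ' z cos²β tanφ'] / [γ_sat z sinβ cosβ]
γ' = 21.3 − 9.81 = 11.49 kN/m³
Numerator = 13.7 + 11.49·2.1·cos²23.5°·tan31.1° = 13.7 + 11.49·2.1·0.8410·0.6032 = 25.941 kPa
Denominator = 21.3·2.1·sin23.5°·cos23.5° = 21.3·2.1·0.3987·0.9171 = 16.357 kPa
FS = 25.941 / 16.357 = 1.586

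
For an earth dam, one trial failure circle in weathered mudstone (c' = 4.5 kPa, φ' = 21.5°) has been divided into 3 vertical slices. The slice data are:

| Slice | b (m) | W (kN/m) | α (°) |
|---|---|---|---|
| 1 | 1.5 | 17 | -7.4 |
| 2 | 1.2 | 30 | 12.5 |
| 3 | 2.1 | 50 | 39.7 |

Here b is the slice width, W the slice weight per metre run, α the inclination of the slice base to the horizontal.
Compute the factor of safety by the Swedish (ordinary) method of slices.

FS = 1.60

Ordinary method of slices: FS = Σ[c'·Δl_i + (W_i cosα_i)·tanφ'] / Σ W_i sinα_i, with Δl_i = b_i / cosα_i.
Slice 1: Δl = 1.5/cos(-7.4°) = 1.513 m; N'_1 = 17·cos(-7.4°) = 16.9; c'Δl = 6.81; W sinα = -2.2
Slice 2: Δl = 1.2/cos12.5° = 1.229 m; N'_2 = 30·cos12.5° = 29.3; c'Δl = 5.53; W sinα = 6.5
Slice 3: Δl = 2.1/cos39.7° = 2.729 m; N'_3 = 50·cos39.7° = 38.5; c'Δl = 12.28; W sinα = 31.9
Σc'Δl = 24.6 kN/m; ΣN' = 84.6 kN/m; ΣW sinα = 36.2 kN/m
Resisting = 24.6 + 84.6·tan21.5° = 24.6 + 33.3 = 58.0 kN/m
FS = 58.0 / 36.2 = 1.599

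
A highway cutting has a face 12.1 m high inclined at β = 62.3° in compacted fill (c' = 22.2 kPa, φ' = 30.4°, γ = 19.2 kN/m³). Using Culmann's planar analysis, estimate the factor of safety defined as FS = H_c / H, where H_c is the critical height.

FS = 1.93

H_c = (4c'/γ) · sinβ cosφ' / [1 − cos(β − φ')]
    = (4·22.2/19.2) · sin62.3°·cos30.4° / [1 − cos31.9°]
    = 4.625 · 0.7637 / 0.1510 = 23.39 m
FS = H_c / H = 23.39 / 12.1 = 1.933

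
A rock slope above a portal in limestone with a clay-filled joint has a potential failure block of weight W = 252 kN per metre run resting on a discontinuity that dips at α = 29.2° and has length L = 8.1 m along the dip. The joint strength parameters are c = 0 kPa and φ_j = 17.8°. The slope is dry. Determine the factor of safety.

FS = 0.57

Resolving the block weight along and normal to the plane and applying the Mohr–Coulomb strength on the joint:
N' = W cosα = 252·cos29.2° = 220.0 kN/m
Driving force T = W sinα = 252·sin29.2° = 122.9 kN/m
Resisting force R = c·L + N'·tanφ_j = 0·8.1 + 220.0·tan17.8° = 0.0 + 70.6 = 70.6 kN/m
FS = R / T = 70.6 / 122.9 = 0.574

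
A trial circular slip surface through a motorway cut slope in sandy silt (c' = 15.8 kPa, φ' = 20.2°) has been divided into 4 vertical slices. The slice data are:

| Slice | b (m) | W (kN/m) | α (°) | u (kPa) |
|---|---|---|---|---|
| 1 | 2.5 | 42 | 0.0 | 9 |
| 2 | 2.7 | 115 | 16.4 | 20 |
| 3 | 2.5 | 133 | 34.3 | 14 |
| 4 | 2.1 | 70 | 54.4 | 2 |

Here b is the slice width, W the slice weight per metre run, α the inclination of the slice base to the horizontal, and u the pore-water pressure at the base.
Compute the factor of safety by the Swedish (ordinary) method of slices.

FS = 1.54

Ordinary method of slices: FS = Σ[c'·Δl_i + (W_i cosα_i − u_i·Δl_i)·tanφ'] / Σ W_i sinα_i, with Δl_i = b_i / cosα_i.
Slice 1: Δl = 2.5/cos0.0° = 2.500 m; N'_1 = 42·cos0.0° − 9·2.500 = 19.5; c'Δl = 39.50; W sinα = 0.0
Slice 2: Δl = 2.7/cos16.4° = 2.815 m; N'_2 = 115·cos16.4° − 20·2.815 = 54.0; c'Δl = 44.47; W sinα = 32.5
Slice 3: Δl = 2.5/cos34.3° = 3.026 m; N'_3 = 133·cos34.3° − 14·3.026 = 67.5; c'Δl = 47.82; W sinα = 74.9
Slice 4: Δl = 2.1/cos54.4° = 3.607 m; N'_4 = 70·cos54.4° − 2·3.607 = 33.5; c'Δl = 57.00; W sinα = 56.9
Σc'Δl = 188.8 kN/m; ΣN' = 174.6 kN/m; ΣW sinα = 164.3 kN/m
Resisting = 188.8 + 174.6·tan20.2° = 188.8 + 64.2 = 253.0 kN/m
FS = 253.0 / 164.3 = 1.540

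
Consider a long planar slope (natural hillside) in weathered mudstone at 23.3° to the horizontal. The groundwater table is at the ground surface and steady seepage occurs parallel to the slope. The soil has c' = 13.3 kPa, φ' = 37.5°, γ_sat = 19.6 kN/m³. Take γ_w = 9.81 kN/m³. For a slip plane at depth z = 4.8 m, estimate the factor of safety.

FS = 1.28

With seepage parallel to the slope and the water table at the surface, the effective normal stress on the slip plane uses the buoyant unit weight γ' = γ_sat − γ_w while the driving shear stress uses γ_sat:
FS = [c' + γ' z cos²β tanφ'] / [γ_sat z sinβ cosβ]
γ' = 19.6 − 9.81 = 9.79 kN/m³
Numerator = 13.3 + 9.79·4.8·cos²23.3°·tan37.5° = 13.3 + 9.79·4.8·0.8435·0.7673 = 43.717 kPa
Denominator = 19.6·4.8·sin23.3°·cos23.3° = 19.6·4.8·0.3955·0.9184 = 34.178 kPa
FS = 43.717 / 34.178 = 1.279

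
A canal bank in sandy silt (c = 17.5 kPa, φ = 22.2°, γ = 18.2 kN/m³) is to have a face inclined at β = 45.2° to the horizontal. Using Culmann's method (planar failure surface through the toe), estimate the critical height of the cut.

H_c = 31.79 m

Culmann's analysis gives the critical failure plane at α_cr = (β + φ)/2 = (45.2 + 22.2)/2 = 33.7°, and the critical height
H_c = (4c/γ) · sinβ cosφ / [1 − cos(β − φ)]
    = (4·17.5/18.2) · sin45.2°·cos22.2° / [1 − cos(23.0°)]
    = 3.846 · 0.7096·0.9259 / [1 − 0.9205]
    = 3.846 · 0.6570 / 0.0795
    = 31.79 m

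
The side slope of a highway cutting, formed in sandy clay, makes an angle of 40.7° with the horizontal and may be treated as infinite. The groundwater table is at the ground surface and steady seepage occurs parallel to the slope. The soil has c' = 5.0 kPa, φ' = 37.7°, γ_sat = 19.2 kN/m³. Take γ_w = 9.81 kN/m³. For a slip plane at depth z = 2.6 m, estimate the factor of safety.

With seepage parallel to the slope and the water table at the surface, the effective normal stress on the slip plane uses the buoyant unit weight γ' = γ_sat − γ_w while the driving shear stress uses γ_sat:
FS = [c' + γ' z cos²β tanφ'] / [γ_sat z sinβ cosβ]
γ' = 19.2 − 9.81 = 9.39 kN/m³
Numerator = 5.0 + 9.39·2.6·cos²40.7°·tan37.7° = 5.0 + 9.39·2.6·0.5748·0.7729 = 15.845 kPa
Denominator = 19.2·2.6·sin40.7°·cos40.7° = 19.2·2.6·0.6521·0.7581 = 24.679 kPa
FS = 15.845 / 24.679 = 0.642

FS = 0.64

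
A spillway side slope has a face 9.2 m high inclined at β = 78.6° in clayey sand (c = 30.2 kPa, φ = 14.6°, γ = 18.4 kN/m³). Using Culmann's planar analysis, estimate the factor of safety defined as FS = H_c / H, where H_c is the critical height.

FS = 1.21

H_c = (4c/γ) · sinβ cosφ / [1 − cos(β − φ)]
    = (4·30.2/18.4) · sin78.6°·cos14.6° / [1 − cos64.0°]
    = 6.565 · 0.9486 / 0.5616 = 11.09 m
FS = H_c / H = 11.09 / 9.2 = 1.205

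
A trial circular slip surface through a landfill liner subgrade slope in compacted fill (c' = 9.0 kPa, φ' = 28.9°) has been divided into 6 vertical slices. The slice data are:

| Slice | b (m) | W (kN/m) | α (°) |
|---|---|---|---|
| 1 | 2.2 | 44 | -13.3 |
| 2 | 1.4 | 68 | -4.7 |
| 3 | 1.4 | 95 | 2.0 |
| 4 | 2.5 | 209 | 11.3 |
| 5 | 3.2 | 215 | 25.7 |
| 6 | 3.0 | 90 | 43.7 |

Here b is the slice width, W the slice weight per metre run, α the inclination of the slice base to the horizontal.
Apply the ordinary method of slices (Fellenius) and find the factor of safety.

Ordinary method of slices: FS = Σ[c'·Δl_i + (W_i cosα_i)·tanφ'] / Σ W_i sinα_i, with Δl_i = b_i / cosα_i.
Slice 1: Δl = 2.2/cos(-13.3°) = 2.261 m; N'_1 = 44·cos(-13.3°) = 42.8; c'Δl = 20.35; W sinα = -10.1
Slice 2: Δl = 1.4/cos(-4.7°) = 1.405 m; N'_2 = 68·cos(-4.7°) = 67.8; c'Δl = 12.64; W sinα = -5.6
Slice 3: Δl = 1.4/cos2.0° = 1.401 m; N'_3 = 95·cos2.0° = 94.9; c'Δl = 12.61; W sinα = 3.3
Slice 4: Δl = 2.5/cos11.3° = 2.549 m; N'_4 = 209·cos11.3° = 204.9; c'Δl = 22.94; W sinα = 41.0
Slice 5: Δl = 3.2/cos25.7° = 3.551 m; N'_5 = 215·cos25.7° = 193.7; c'Δl = 31.96; W sinα = 93.2
Slice 6: Δl = 3.0/cos43.7° = 4.150 m; N'_6 = 90·cos43.7° = 65.1; c'Δl = 37.35; W sinα = 62.2
Σc'Δl = 137.8 kN/m; ΣN' = 669.3 kN/m; ΣW sinα = 184.0 kN/m
Resisting = 137.8 + 669.3·tan28.9° = 137.8 + 369.5 = 507.3 kN/m
FS = 507.3 / 184.0 = 2.757

FS = 2.76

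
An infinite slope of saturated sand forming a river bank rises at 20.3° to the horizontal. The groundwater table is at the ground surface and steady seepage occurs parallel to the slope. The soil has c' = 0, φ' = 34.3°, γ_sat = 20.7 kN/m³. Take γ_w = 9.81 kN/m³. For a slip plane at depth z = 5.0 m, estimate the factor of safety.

With seepage parallel to the slope and the water table at the surface, the effective normal stress on the slip plane uses the buoyant unit weight γ' = γ_sat − γ_w while the driving shear stress uses γ_sat:
FS = [c' + γ' z cos²β tanφ'] / [γ_sat z sinβ cosβ]
(For c' = 0 this reduces to FS = (γ'/γ_sat)·tanφ'/tanβ.)
γ' = 20.7 − 9.81 = 10.89 kN/m³
Numerator = 0.0 + 10.89·5.0·cos²20.3°·tan34.3° = 0.0 + 10.89·5.0·0.8796·0.6822 = 32.673 kPa
Denominator = 20.7·5.0·sin20.3°·cos20.3° = 20.7·5.0·0.3469·0.9379 = 33.678 kPa
FS = 32.673 / 33.678 = 0.970

FS = 0.97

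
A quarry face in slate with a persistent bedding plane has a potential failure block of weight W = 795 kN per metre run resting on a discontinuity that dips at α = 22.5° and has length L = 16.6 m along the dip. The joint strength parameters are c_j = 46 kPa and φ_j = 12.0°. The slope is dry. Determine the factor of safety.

FS = 3.02

Resolving the block weight along and normal to the plane and applying the Mohr–Coulomb strength on the joint:
N' = W cosα = 795·cos22.5° = 734.5 kN/m
Driving force T = W sinα = 795·sin22.5° = 304.2 kN/m
Resisting force R = c_j·L + N'·tanφ_j = 46·16.6 + 734.5·tan12.0° = 763.6 + 156.1 = 919.7 kN/m
FS = R / T = 919.7 / 304.2 = 3.023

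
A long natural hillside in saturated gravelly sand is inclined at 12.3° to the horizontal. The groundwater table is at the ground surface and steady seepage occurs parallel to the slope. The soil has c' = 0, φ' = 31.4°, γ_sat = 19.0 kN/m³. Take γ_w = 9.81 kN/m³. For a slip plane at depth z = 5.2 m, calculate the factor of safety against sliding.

With seepage parallel to the slope and the water table at the surface, the effective normal stress on the slip plane uses the buoyant unit weight γ' = γ_sat − γ_w while the driving shear stress uses γ_sat:
FS = [c' + γ' z cos²β tanφ'] / [γ_sat z sinβ cosβ]
(For c' = 0 this reduces to FS = (γ'/γ_sat)·tanφ'/tanβ.)
γ' = 19.0 − 9.81 = 9.19 kN/m³
Numerator = 0.0 + 9.19·5.2·cos²12.3°·tan31.4° = 0.0 + 9.19·5.2·0.9546·0.6104 = 27.846 kPa
Denominator = 19.0·5.2·sin12.3°·cos12.3° = 19.0·5.2·0.2130·0.9770 = 20.564 kPa
FS = 27.846 / 20.564 = 1.354

FS = 1.35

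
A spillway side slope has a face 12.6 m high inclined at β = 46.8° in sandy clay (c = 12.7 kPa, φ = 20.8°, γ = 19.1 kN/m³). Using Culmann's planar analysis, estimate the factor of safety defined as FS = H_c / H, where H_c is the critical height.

FS = 1.42

H_c = (4c/γ) · sinβ cosφ / [1 − cos(β − φ)]
    = (4·12.7/19.1) · sin46.8°·cos20.8° / [1 − cos26.0°]
    = 2.660 · 0.6815 / 0.1012 = 17.91 m
FS = H_c / H = 17.91 / 12.6 = 1.421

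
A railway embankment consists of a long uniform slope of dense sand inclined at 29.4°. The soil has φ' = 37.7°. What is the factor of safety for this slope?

FS = 1.37

For a dry cohesionless infinite slope the factor of safety is FS = tanφ' / tanβ.
FS = tan37.7° / tan29.4° = 0.7729 / 0.5635 = 1.372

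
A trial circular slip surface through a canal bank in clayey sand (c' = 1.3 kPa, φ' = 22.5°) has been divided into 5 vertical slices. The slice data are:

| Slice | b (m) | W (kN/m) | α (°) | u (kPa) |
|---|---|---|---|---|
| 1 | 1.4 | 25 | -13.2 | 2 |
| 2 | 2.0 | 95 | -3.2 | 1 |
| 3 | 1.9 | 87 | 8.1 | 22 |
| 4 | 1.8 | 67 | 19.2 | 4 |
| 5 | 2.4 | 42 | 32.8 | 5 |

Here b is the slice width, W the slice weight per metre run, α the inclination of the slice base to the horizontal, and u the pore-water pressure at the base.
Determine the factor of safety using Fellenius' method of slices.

FS = 2.40

Ordinary method of slices: FS = Σ[c'·Δl_i + (W_i cosα_i − u_i·Δl_i)·tanφ'] / Σ W_i sinα_i, with Δl_i = b_i / cosα_i.
Slice 1: Δl = 1.4/cos(-13.2°) = 1.438 m; N'_1 = 25·cos(-13.2°) − 2·1.438 = 21.5; c'Δl = 1.87; W sinα = -5.7
Slice 2: Δl = 2.0/cos(-3.2°) = 2.003 m; N'_2 = 95·cos(-3.2°) − 1·2.003 = 92.8; c'Δl = 2.60; W sinα = -5.3
Slice 3: Δl = 1.9/cos8.1° = 1.919 m; N'_3 = 87·cos8.1° − 22·1.919 = 43.9; c'Δl = 2.49; W sinα = 12.3
Slice 4: Δl = 1.8/cos19.2° = 1.906 m; N'_4 = 67·cos19.2° − 4·1.906 = 55.6; c'Δl = 2.48; W sinα = 22.0
Slice 5: Δl = 2.4/cos32.8° = 2.855 m; N'_5 = 42·cos32.8° − 5·2.855 = 21.0; c'Δl = 3.71; W sinα = 22.8
Σc'Δl = 13.2 kN/m; ΣN' = 234.9 kN/m; ΣW sinα = 46.0 kN/m
Resisting = 13.2 + 234.9·tan22.5° = 13.2 + 97.3 = 110.5 kN/m
FS = 110.5 / 46.0 = 2.400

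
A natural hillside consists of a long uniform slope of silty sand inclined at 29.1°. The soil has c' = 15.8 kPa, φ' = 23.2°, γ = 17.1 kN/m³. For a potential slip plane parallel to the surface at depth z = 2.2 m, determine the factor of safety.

For an infinite slope with a slip plane parallel to the surface (no pore pressure): FS = [c' + γz cos²β tanφ'] / [γz sinβ cosβ].
γz = 17.1·2.2 = 37.62 kN/m²
Numerator = 15.8 + 37.62·cos²29.1°·tan23.2° = 15.8 + 37.62·0.7635·0.4286 = 28.110 kPa
Denominator = 37.62·sin29.1°·cos29.1° = 37.62·0.4863·0.8738 = 15.986 kPa
FS = 28.110 / 15.986 = 1.758

FS = 1.76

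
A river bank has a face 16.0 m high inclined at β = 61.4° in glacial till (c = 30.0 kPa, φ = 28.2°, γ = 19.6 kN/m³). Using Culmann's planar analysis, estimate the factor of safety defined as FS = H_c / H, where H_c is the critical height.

H_c = (4c/γ) · sinβ cosφ / [1 − cos(β − φ)]
    = (4·30.0/19.6) · sin61.4°·cos28.2° / [1 − cos33.2°]
    = 6.122 · 0.7738 / 0.1632 = 29.02 m
FS = H_c / H = 29.02 / 16.0 = 1.814

FS = 1.81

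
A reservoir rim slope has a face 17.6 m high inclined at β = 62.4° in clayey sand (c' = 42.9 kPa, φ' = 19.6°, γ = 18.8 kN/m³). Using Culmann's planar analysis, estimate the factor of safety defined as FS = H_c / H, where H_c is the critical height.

FS = 1.63

H_c = (4c'/γ) · sinβ cosφ' / [1 − cos(β − φ')]
    = (4·42.9/18.8) · sin62.4°·cos19.6° / [1 − cos42.8°]
    = 9.128 · 0.8349 / 0.2663 = 28.62 m
FS = H_c / H = 28.62 / 17.6 = 1.626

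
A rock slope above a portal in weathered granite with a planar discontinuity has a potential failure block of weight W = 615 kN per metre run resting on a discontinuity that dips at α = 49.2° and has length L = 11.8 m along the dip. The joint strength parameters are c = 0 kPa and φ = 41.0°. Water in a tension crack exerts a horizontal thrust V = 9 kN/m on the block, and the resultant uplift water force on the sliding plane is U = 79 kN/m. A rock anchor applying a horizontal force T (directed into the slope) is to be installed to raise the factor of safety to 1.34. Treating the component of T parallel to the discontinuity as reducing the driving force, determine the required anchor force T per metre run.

Resolving forces along and normal to the sliding plane, with the horizontal anchor force T adding T·sinα to the effective normal force and T·cosα acting up the plane against the driving force:
FS = [cL + (W cosα − U − V sinα + T sinα) tanφ] / [W sinα + V cosα − T cosα]
Without the anchor: N' = 316.0 kN/m, driving T_d = 471.4 kN/m, resisting R = 0·11.8 + 316.0·tan41.0° = 274.7 kN/m, FS = 0.58.
Setting FS = 1.34 and solving for T:
1.34·(471.4 − T cos49.2°) = 274.7 + T sin49.2°·tan41.0°
T·(sin49.2°·tan41.0° + 1.34·cos49.2°) = 1.34·471.4 − 274.7
T·(0.7570·0.8693 + 1.34·0.6534) = 631.7 − 274.7 = 357.0
T·1.5336 = 357.0
T = 232.8 kN/m

T = 233 kN/m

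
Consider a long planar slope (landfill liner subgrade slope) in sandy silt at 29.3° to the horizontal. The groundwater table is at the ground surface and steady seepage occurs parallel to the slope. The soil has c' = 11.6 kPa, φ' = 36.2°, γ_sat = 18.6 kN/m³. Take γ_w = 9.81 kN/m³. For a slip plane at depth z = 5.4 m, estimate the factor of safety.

With seepage parallel to the slope and the water table at the surface, the effective normal stress on the slip plane uses the buoyant unit weight γ' = γ_sat − γ_w while the driving shear stress uses γ_sat:
FS = [c' + γ' z cos²β tanφ'] / [γ_sat z sinβ cosβ]
γ' = 18.6 − 9.81 = 8.79 kN/m³
Numerator = 11.6 + 8.79·5.4·cos²29.3°·tan36.2° = 11.6 + 8.79·5.4·0.7605·0.7319 = 38.020 kPa
Denominator = 18.6·5.4·sin29.3°·cos29.3° = 18.6·5.4·0.4894·0.8721 = 42.865 kPa
FS = 38.020 / 42.865 = 0.887

FS = 0.89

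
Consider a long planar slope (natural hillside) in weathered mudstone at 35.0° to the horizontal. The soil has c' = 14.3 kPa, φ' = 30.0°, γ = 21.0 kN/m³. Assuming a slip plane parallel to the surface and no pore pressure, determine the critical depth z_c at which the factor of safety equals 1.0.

Setting FS = 1.00 in FS = [c' + γz cos²β tanφ'] / [γz sinβ cosβ] and solving for z:
z = c' / [γ cosβ (FS·sinβ − cosβ·tanφ')]
  = 14.3 / [21.0·cos35.0°·(1.00·sin35.0° − cos35.0°·tan30.0°)]
  = 14.3 / [21.0·0.8192·(1.00·0.5736 − 0.8192·0.5774)]
  = 14.3 / 1.7312 = 8.260 m

z_c = 8.26 m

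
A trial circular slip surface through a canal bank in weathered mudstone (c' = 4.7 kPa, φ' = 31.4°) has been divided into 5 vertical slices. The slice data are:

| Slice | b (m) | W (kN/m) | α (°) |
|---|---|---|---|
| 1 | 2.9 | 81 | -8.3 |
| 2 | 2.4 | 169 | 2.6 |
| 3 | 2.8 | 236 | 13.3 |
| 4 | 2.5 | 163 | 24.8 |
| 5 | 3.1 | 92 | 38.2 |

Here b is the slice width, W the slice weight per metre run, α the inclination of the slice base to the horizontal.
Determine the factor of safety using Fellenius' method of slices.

Ordinary method of slices: FS = Σ[c'·Δl_i + (W_i cosα_i)·tanφ'] / Σ W_i sinα_i, with Δl_i = b_i / cosα_i.
Slice 1: Δl = 2.9/cos(-8.3°) = 2.931 m; N'_1 = 81·cos(-8.3°) = 80.2; c'Δl = 13.77; W sinα = -11.7
Slice 2: Δl = 2.4/cos2.6° = 2.402 m; N'_2 = 169·cos2.6° = 168.8; c'Δl = 11.29; W sinα = 7.7
Slice 3: Δl = 2.8/cos13.3° = 2.877 m; N'_3 = 236·cos13.3° = 229.7; c'Δl = 13.52; W sinα = 54.3
Slice 4: Δl = 2.5/cos24.8° = 2.754 m; N'_4 = 163·cos24.8° = 148.0; c'Δl = 12.94; W sinα = 68.4
Slice 5: Δl = 3.1/cos38.2° = 3.945 m; N'_5 = 92·cos38.2° = 72.3; c'Δl = 18.54; W sinα = 56.9
Σc'Δl = 70.1 kN/m; ΣN' = 698.9 kN/m; ΣW sinα = 175.5 kN/m
Resisting = 70.1 + 698.9·tan31.4° = 70.1 + 426.6 = 496.7 kN/m
FS = 496.7 / 175.5 = 2.830

FS = 2.83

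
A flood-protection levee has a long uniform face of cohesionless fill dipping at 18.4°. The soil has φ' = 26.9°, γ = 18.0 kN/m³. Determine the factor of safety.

For a dry cohesionless infinite slope the factor of safety is FS = tanφ' / tanβ.
FS = tan26.9° / tan18.4° = 0.5073 / 0.3327 = 1.525

FS = 1.53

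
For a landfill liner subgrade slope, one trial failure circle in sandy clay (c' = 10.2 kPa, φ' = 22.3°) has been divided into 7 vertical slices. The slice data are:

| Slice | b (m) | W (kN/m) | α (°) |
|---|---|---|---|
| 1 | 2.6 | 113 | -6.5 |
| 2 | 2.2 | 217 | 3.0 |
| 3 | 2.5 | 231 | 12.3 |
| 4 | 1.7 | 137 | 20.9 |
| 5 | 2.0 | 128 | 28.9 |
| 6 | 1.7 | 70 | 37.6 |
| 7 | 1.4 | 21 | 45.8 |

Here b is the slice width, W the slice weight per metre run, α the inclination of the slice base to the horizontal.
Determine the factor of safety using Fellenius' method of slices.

Ordinary method of slices: FS = Σ[c'·Δl_i + (W_i cosα_i)·tanφ'] / Σ W_i sinα_i, with Δl_i = b_i / cosα_i.
Slice 1: Δl = 2.6/cos(-6.5°) = 2.617 m; N'_1 = 113·cos(-6.5°) = 112.3; c'Δl = 26.69; W sinα = -12.8
Slice 2: Δl = 2.2/cos3.0° = 2.203 m; N'_2 = 217·cos3.0° = 216.7; c'Δl = 22.47; W sinα = 11.4
Slice 3: Δl = 2.5/cos12.3° = 2.559 m; N'_3 = 231·cos12.3° = 225.7; c'Δl = 26.10; W sinα = 49.2
Slice 4: Δl = 1.7/cos20.9° = 1.820 m; N'_4 = 137·cos20.9° = 128.0; c'Δl = 18.56; W sinα = 48.9
Slice 5: Δl = 2.0/cos28.9° = 2.285 m; N'_5 = 128·cos28.9° = 112.1; c'Δl = 23.30; W sinα = 61.9
Slice 6: Δl = 1.7/cos37.6° = 2.146 m; N'_6 = 70·cos37.6° = 55.5; c'Δl = 21.89; W sinα = 42.7
Slice 7: Δl = 1.4/cos45.8° = 2.008 m; N'_7 = 21·cos45.8° = 14.6; c'Δl = 20.48; W sinα = 15.1
Σc'Δl = 159.5 kN/m; ΣN' = 864.8 kN/m; ΣW sinα = 216.3 kN/m
Resisting = 159.5 + 864.8·tan22.3° = 159.5 + 354.7 = 514.2 kN/m
FS = 514.2 / 216.3 = 2.377

FS = 2.38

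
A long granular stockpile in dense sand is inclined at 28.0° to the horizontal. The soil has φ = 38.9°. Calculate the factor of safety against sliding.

FS = 1.52

For a dry cohesionless infinite slope the factor of safety is FS = tanφ / tanβ.
FS = tan38.9° / tan28.0° = 0.8069 / 0.5317 = 1.518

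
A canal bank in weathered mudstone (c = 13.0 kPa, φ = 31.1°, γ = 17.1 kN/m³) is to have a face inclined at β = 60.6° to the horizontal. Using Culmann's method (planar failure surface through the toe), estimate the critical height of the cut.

H_c = 17.50 m

Culmann's analysis gives the critical failure plane at α_cr = (β + φ)/2 = (60.6 + 31.1)/2 = 45.9°, and the critical height
H_c = (4c/γ) · sinβ cosφ / [1 − cos(β − φ)]
    = (4·13.0/17.1) · sin60.6°·cos31.1° / [1 − cos(29.5°)]
    = 3.041 · 0.8712·0.8563 / [1 − 0.8704]
    = 3.041 · 0.7460 / 0.1296
    = 17.50 m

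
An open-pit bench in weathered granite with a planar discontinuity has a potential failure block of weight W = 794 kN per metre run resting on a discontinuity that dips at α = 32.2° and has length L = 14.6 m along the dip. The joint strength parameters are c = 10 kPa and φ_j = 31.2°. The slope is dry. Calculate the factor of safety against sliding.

Resolving the block weight along and normal to the plane and applying the Mohr–Coulomb strength on the joint:
N' = W cosα = 794·cos32.2° = 671.9 kN/m
Driving force T = W sinα = 794·sin32.2° = 423.1 kN/m
Resisting force R = c·L + N'·tanφ_j = 10·14.6 + 671.9·tan31.2° = 146.0 + 406.9 = 552.9 kN/m
FS = R / T = 552.9 / 423.1 = 1.307

FS = 1.31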